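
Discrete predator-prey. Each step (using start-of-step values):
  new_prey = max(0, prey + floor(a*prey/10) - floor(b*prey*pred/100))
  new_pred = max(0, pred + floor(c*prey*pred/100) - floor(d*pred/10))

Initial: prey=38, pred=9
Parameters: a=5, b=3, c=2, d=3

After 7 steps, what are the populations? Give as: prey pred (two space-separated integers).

Answer: 0 31

Derivation:
Step 1: prey: 38+19-10=47; pred: 9+6-2=13
Step 2: prey: 47+23-18=52; pred: 13+12-3=22
Step 3: prey: 52+26-34=44; pred: 22+22-6=38
Step 4: prey: 44+22-50=16; pred: 38+33-11=60
Step 5: prey: 16+8-28=0; pred: 60+19-18=61
Step 6: prey: 0+0-0=0; pred: 61+0-18=43
Step 7: prey: 0+0-0=0; pred: 43+0-12=31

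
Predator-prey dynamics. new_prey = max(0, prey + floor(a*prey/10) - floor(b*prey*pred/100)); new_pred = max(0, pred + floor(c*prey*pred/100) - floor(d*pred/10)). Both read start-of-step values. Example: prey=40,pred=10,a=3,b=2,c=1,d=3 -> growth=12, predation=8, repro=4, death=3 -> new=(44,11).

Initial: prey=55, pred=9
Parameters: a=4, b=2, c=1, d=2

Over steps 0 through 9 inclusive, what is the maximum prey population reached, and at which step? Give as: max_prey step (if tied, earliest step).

Step 1: prey: 55+22-9=68; pred: 9+4-1=12
Step 2: prey: 68+27-16=79; pred: 12+8-2=18
Step 3: prey: 79+31-28=82; pred: 18+14-3=29
Step 4: prey: 82+32-47=67; pred: 29+23-5=47
Step 5: prey: 67+26-62=31; pred: 47+31-9=69
Step 6: prey: 31+12-42=1; pred: 69+21-13=77
Step 7: prey: 1+0-1=0; pred: 77+0-15=62
Step 8: prey: 0+0-0=0; pred: 62+0-12=50
Step 9: prey: 0+0-0=0; pred: 50+0-10=40
Max prey = 82 at step 3

Answer: 82 3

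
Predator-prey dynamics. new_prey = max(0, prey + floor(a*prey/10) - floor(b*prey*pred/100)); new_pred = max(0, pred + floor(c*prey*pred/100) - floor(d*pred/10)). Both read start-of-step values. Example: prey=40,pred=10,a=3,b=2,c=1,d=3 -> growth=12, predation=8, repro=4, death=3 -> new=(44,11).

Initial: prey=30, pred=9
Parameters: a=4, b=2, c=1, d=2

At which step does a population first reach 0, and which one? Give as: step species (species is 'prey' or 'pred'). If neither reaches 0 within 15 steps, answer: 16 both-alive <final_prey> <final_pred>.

Step 1: prey: 30+12-5=37; pred: 9+2-1=10
Step 2: prey: 37+14-7=44; pred: 10+3-2=11
Step 3: prey: 44+17-9=52; pred: 11+4-2=13
Step 4: prey: 52+20-13=59; pred: 13+6-2=17
Step 5: prey: 59+23-20=62; pred: 17+10-3=24
Step 6: prey: 62+24-29=57; pred: 24+14-4=34
Step 7: prey: 57+22-38=41; pred: 34+19-6=47
Step 8: prey: 41+16-38=19; pred: 47+19-9=57
Step 9: prey: 19+7-21=5; pred: 57+10-11=56
Step 10: prey: 5+2-5=2; pred: 56+2-11=47
Step 11: prey: 2+0-1=1; pred: 47+0-9=38
Step 12: prey: 1+0-0=1; pred: 38+0-7=31
Step 13: prey: 1+0-0=1; pred: 31+0-6=25
Step 14: prey: 1+0-0=1; pred: 25+0-5=20
Step 15: prey: 1+0-0=1; pred: 20+0-4=16
No extinction within 15 steps

Answer: 16 both-alive 1 16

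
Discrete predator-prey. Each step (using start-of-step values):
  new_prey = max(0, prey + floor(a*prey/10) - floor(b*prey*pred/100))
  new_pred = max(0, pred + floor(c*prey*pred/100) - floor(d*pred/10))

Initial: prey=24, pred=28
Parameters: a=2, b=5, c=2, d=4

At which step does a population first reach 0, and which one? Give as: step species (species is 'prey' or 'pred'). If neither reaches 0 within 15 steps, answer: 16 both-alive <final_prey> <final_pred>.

Step 1: prey: 24+4-33=0; pred: 28+13-11=30
First extinction: prey at step 1

Answer: 1 prey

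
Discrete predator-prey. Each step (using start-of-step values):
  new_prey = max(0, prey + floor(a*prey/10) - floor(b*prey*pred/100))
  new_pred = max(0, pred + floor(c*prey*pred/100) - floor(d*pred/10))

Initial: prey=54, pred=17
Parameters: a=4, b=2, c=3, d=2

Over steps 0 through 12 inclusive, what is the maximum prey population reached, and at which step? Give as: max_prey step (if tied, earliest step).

Step 1: prey: 54+21-18=57; pred: 17+27-3=41
Step 2: prey: 57+22-46=33; pred: 41+70-8=103
Step 3: prey: 33+13-67=0; pred: 103+101-20=184
Step 4: prey: 0+0-0=0; pred: 184+0-36=148
Step 5: prey: 0+0-0=0; pred: 148+0-29=119
Step 6: prey: 0+0-0=0; pred: 119+0-23=96
Step 7: prey: 0+0-0=0; pred: 96+0-19=77
Step 8: prey: 0+0-0=0; pred: 77+0-15=62
Step 9: prey: 0+0-0=0; pred: 62+0-12=50
Step 10: prey: 0+0-0=0; pred: 50+0-10=40
Step 11: prey: 0+0-0=0; pred: 40+0-8=32
Step 12: prey: 0+0-0=0; pred: 32+0-6=26
Max prey = 57 at step 1

Answer: 57 1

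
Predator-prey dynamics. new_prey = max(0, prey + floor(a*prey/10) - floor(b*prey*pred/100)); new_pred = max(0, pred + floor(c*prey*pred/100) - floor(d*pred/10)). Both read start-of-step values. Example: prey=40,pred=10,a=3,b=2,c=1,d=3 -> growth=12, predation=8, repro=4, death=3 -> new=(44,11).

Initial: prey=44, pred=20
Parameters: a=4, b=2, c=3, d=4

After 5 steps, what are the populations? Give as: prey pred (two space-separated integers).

Answer: 0 38

Derivation:
Step 1: prey: 44+17-17=44; pred: 20+26-8=38
Step 2: prey: 44+17-33=28; pred: 38+50-15=73
Step 3: prey: 28+11-40=0; pred: 73+61-29=105
Step 4: prey: 0+0-0=0; pred: 105+0-42=63
Step 5: prey: 0+0-0=0; pred: 63+0-25=38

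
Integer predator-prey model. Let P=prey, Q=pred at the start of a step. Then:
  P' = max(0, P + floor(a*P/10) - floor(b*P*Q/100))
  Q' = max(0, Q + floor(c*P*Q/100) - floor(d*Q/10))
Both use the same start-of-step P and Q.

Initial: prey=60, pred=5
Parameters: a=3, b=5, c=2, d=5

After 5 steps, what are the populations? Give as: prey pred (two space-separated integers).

Answer: 0 12

Derivation:
Step 1: prey: 60+18-15=63; pred: 5+6-2=9
Step 2: prey: 63+18-28=53; pred: 9+11-4=16
Step 3: prey: 53+15-42=26; pred: 16+16-8=24
Step 4: prey: 26+7-31=2; pred: 24+12-12=24
Step 5: prey: 2+0-2=0; pred: 24+0-12=12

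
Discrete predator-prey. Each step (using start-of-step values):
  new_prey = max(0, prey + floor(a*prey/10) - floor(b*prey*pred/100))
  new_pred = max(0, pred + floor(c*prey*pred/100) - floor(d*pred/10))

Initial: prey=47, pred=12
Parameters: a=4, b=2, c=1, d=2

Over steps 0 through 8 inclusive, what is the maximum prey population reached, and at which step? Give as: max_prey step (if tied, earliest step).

Answer: 59 2

Derivation:
Step 1: prey: 47+18-11=54; pred: 12+5-2=15
Step 2: prey: 54+21-16=59; pred: 15+8-3=20
Step 3: prey: 59+23-23=59; pred: 20+11-4=27
Step 4: prey: 59+23-31=51; pred: 27+15-5=37
Step 5: prey: 51+20-37=34; pred: 37+18-7=48
Step 6: prey: 34+13-32=15; pred: 48+16-9=55
Step 7: prey: 15+6-16=5; pred: 55+8-11=52
Step 8: prey: 5+2-5=2; pred: 52+2-10=44
Max prey = 59 at step 2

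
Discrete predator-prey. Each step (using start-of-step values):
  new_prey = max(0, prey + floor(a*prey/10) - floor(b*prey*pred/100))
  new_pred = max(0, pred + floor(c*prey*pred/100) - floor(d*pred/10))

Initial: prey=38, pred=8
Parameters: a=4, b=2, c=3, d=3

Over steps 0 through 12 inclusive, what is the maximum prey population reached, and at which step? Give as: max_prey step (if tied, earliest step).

Answer: 51 2

Derivation:
Step 1: prey: 38+15-6=47; pred: 8+9-2=15
Step 2: prey: 47+18-14=51; pred: 15+21-4=32
Step 3: prey: 51+20-32=39; pred: 32+48-9=71
Step 4: prey: 39+15-55=0; pred: 71+83-21=133
Step 5: prey: 0+0-0=0; pred: 133+0-39=94
Step 6: prey: 0+0-0=0; pred: 94+0-28=66
Step 7: prey: 0+0-0=0; pred: 66+0-19=47
Step 8: prey: 0+0-0=0; pred: 47+0-14=33
Step 9: prey: 0+0-0=0; pred: 33+0-9=24
Step 10: prey: 0+0-0=0; pred: 24+0-7=17
Step 11: prey: 0+0-0=0; pred: 17+0-5=12
Step 12: prey: 0+0-0=0; pred: 12+0-3=9
Max prey = 51 at step 2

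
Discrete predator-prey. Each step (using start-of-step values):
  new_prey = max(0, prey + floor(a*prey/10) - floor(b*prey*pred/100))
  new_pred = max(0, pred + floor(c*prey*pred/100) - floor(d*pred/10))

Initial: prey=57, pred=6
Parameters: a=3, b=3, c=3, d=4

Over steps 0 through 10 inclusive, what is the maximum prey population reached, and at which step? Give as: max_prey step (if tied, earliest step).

Answer: 64 1

Derivation:
Step 1: prey: 57+17-10=64; pred: 6+10-2=14
Step 2: prey: 64+19-26=57; pred: 14+26-5=35
Step 3: prey: 57+17-59=15; pred: 35+59-14=80
Step 4: prey: 15+4-36=0; pred: 80+36-32=84
Step 5: prey: 0+0-0=0; pred: 84+0-33=51
Step 6: prey: 0+0-0=0; pred: 51+0-20=31
Step 7: prey: 0+0-0=0; pred: 31+0-12=19
Step 8: prey: 0+0-0=0; pred: 19+0-7=12
Step 9: prey: 0+0-0=0; pred: 12+0-4=8
Step 10: prey: 0+0-0=0; pred: 8+0-3=5
Max prey = 64 at step 1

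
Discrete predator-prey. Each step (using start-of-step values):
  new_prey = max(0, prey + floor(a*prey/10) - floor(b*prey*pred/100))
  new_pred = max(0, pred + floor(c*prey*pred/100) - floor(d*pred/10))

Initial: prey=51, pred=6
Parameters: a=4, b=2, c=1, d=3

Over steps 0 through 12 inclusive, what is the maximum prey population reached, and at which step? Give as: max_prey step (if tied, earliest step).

Step 1: prey: 51+20-6=65; pred: 6+3-1=8
Step 2: prey: 65+26-10=81; pred: 8+5-2=11
Step 3: prey: 81+32-17=96; pred: 11+8-3=16
Step 4: prey: 96+38-30=104; pred: 16+15-4=27
Step 5: prey: 104+41-56=89; pred: 27+28-8=47
Step 6: prey: 89+35-83=41; pred: 47+41-14=74
Step 7: prey: 41+16-60=0; pred: 74+30-22=82
Step 8: prey: 0+0-0=0; pred: 82+0-24=58
Step 9: prey: 0+0-0=0; pred: 58+0-17=41
Step 10: prey: 0+0-0=0; pred: 41+0-12=29
Step 11: prey: 0+0-0=0; pred: 29+0-8=21
Step 12: prey: 0+0-0=0; pred: 21+0-6=15
Max prey = 104 at step 4

Answer: 104 4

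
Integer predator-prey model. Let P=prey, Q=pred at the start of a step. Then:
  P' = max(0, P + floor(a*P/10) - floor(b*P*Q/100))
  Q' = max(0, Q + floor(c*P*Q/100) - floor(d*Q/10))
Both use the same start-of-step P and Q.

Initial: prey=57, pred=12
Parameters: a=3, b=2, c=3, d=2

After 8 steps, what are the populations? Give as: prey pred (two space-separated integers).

Step 1: prey: 57+17-13=61; pred: 12+20-2=30
Step 2: prey: 61+18-36=43; pred: 30+54-6=78
Step 3: prey: 43+12-67=0; pred: 78+100-15=163
Step 4: prey: 0+0-0=0; pred: 163+0-32=131
Step 5: prey: 0+0-0=0; pred: 131+0-26=105
Step 6: prey: 0+0-0=0; pred: 105+0-21=84
Step 7: prey: 0+0-0=0; pred: 84+0-16=68
Step 8: prey: 0+0-0=0; pred: 68+0-13=55

Answer: 0 55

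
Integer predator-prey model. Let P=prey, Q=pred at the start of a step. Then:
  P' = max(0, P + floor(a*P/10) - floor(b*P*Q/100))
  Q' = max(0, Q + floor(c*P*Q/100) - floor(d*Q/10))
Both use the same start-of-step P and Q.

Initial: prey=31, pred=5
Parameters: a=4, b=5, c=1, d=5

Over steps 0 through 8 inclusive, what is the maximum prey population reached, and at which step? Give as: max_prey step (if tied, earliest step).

Step 1: prey: 31+12-7=36; pred: 5+1-2=4
Step 2: prey: 36+14-7=43; pred: 4+1-2=3
Step 3: prey: 43+17-6=54; pred: 3+1-1=3
Step 4: prey: 54+21-8=67; pred: 3+1-1=3
Step 5: prey: 67+26-10=83; pred: 3+2-1=4
Step 6: prey: 83+33-16=100; pred: 4+3-2=5
Step 7: prey: 100+40-25=115; pred: 5+5-2=8
Step 8: prey: 115+46-46=115; pred: 8+9-4=13
Max prey = 115 at step 7

Answer: 115 7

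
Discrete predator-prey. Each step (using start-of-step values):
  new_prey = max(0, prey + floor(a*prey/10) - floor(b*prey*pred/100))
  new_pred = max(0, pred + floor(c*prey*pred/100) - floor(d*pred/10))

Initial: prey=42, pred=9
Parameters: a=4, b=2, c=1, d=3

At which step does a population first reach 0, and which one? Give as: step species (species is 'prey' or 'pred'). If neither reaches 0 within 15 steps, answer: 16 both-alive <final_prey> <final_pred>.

Answer: 16 both-alive 1 6

Derivation:
Step 1: prey: 42+16-7=51; pred: 9+3-2=10
Step 2: prey: 51+20-10=61; pred: 10+5-3=12
Step 3: prey: 61+24-14=71; pred: 12+7-3=16
Step 4: prey: 71+28-22=77; pred: 16+11-4=23
Step 5: prey: 77+30-35=72; pred: 23+17-6=34
Step 6: prey: 72+28-48=52; pred: 34+24-10=48
Step 7: prey: 52+20-49=23; pred: 48+24-14=58
Step 8: prey: 23+9-26=6; pred: 58+13-17=54
Step 9: prey: 6+2-6=2; pred: 54+3-16=41
Step 10: prey: 2+0-1=1; pred: 41+0-12=29
Step 11: prey: 1+0-0=1; pred: 29+0-8=21
Step 12: prey: 1+0-0=1; pred: 21+0-6=15
Step 13: prey: 1+0-0=1; pred: 15+0-4=11
Step 14: prey: 1+0-0=1; pred: 11+0-3=8
Step 15: prey: 1+0-0=1; pred: 8+0-2=6
No extinction within 15 steps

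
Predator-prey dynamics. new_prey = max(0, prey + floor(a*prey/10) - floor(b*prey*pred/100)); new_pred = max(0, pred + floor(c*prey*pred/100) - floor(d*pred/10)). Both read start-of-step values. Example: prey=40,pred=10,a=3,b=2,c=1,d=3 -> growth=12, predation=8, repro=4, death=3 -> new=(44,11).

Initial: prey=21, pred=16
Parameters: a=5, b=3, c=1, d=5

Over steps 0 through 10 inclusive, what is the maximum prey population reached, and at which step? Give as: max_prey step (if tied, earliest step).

Answer: 235 10

Derivation:
Step 1: prey: 21+10-10=21; pred: 16+3-8=11
Step 2: prey: 21+10-6=25; pred: 11+2-5=8
Step 3: prey: 25+12-6=31; pred: 8+2-4=6
Step 4: prey: 31+15-5=41; pred: 6+1-3=4
Step 5: prey: 41+20-4=57; pred: 4+1-2=3
Step 6: prey: 57+28-5=80; pred: 3+1-1=3
Step 7: prey: 80+40-7=113; pred: 3+2-1=4
Step 8: prey: 113+56-13=156; pred: 4+4-2=6
Step 9: prey: 156+78-28=206; pred: 6+9-3=12
Step 10: prey: 206+103-74=235; pred: 12+24-6=30
Max prey = 235 at step 10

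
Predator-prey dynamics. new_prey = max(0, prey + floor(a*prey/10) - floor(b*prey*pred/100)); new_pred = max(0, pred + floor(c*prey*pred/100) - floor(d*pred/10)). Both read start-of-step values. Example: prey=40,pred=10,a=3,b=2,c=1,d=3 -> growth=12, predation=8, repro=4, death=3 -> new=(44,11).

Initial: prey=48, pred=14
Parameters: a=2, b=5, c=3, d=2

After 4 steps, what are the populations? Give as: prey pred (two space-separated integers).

Answer: 0 32

Derivation:
Step 1: prey: 48+9-33=24; pred: 14+20-2=32
Step 2: prey: 24+4-38=0; pred: 32+23-6=49
Step 3: prey: 0+0-0=0; pred: 49+0-9=40
Step 4: prey: 0+0-0=0; pred: 40+0-8=32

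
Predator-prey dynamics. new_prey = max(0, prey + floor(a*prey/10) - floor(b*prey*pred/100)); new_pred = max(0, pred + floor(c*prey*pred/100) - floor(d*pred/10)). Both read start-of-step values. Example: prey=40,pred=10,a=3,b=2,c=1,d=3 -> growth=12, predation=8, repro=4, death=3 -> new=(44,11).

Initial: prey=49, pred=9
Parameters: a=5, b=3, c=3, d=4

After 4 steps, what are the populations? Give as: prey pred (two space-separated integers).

Step 1: prey: 49+24-13=60; pred: 9+13-3=19
Step 2: prey: 60+30-34=56; pred: 19+34-7=46
Step 3: prey: 56+28-77=7; pred: 46+77-18=105
Step 4: prey: 7+3-22=0; pred: 105+22-42=85

Answer: 0 85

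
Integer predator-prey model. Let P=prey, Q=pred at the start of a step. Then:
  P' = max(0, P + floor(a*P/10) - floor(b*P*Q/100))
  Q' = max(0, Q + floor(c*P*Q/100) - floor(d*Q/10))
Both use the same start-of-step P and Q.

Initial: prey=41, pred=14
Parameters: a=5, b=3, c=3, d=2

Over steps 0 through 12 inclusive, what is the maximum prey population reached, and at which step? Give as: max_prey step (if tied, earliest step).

Step 1: prey: 41+20-17=44; pred: 14+17-2=29
Step 2: prey: 44+22-38=28; pred: 29+38-5=62
Step 3: prey: 28+14-52=0; pred: 62+52-12=102
Step 4: prey: 0+0-0=0; pred: 102+0-20=82
Step 5: prey: 0+0-0=0; pred: 82+0-16=66
Step 6: prey: 0+0-0=0; pred: 66+0-13=53
Step 7: prey: 0+0-0=0; pred: 53+0-10=43
Step 8: prey: 0+0-0=0; pred: 43+0-8=35
Step 9: prey: 0+0-0=0; pred: 35+0-7=28
Step 10: prey: 0+0-0=0; pred: 28+0-5=23
Step 11: prey: 0+0-0=0; pred: 23+0-4=19
Step 12: prey: 0+0-0=0; pred: 19+0-3=16
Max prey = 44 at step 1

Answer: 44 1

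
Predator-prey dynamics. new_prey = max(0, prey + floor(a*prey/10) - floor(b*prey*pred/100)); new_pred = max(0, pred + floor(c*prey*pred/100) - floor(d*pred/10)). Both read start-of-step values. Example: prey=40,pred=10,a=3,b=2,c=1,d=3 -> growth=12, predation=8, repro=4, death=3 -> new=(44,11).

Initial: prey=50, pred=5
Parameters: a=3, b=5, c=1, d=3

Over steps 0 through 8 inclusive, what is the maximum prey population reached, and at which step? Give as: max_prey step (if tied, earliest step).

Answer: 53 1

Derivation:
Step 1: prey: 50+15-12=53; pred: 5+2-1=6
Step 2: prey: 53+15-15=53; pred: 6+3-1=8
Step 3: prey: 53+15-21=47; pred: 8+4-2=10
Step 4: prey: 47+14-23=38; pred: 10+4-3=11
Step 5: prey: 38+11-20=29; pred: 11+4-3=12
Step 6: prey: 29+8-17=20; pred: 12+3-3=12
Step 7: prey: 20+6-12=14; pred: 12+2-3=11
Step 8: prey: 14+4-7=11; pred: 11+1-3=9
Max prey = 53 at step 1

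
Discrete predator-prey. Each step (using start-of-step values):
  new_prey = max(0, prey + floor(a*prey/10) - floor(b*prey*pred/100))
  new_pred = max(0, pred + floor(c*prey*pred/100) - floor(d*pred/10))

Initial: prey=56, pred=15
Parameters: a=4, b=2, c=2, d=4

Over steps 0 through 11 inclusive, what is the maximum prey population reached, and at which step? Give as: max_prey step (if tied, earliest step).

Step 1: prey: 56+22-16=62; pred: 15+16-6=25
Step 2: prey: 62+24-31=55; pred: 25+31-10=46
Step 3: prey: 55+22-50=27; pred: 46+50-18=78
Step 4: prey: 27+10-42=0; pred: 78+42-31=89
Step 5: prey: 0+0-0=0; pred: 89+0-35=54
Step 6: prey: 0+0-0=0; pred: 54+0-21=33
Step 7: prey: 0+0-0=0; pred: 33+0-13=20
Step 8: prey: 0+0-0=0; pred: 20+0-8=12
Step 9: prey: 0+0-0=0; pred: 12+0-4=8
Step 10: prey: 0+0-0=0; pred: 8+0-3=5
Step 11: prey: 0+0-0=0; pred: 5+0-2=3
Max prey = 62 at step 1

Answer: 62 1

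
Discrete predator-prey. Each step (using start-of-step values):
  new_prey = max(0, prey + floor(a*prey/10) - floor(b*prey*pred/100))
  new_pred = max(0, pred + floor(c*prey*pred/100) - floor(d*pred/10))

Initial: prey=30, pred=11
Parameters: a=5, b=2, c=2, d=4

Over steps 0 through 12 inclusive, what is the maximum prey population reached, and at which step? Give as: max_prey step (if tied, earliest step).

Answer: 55 3

Derivation:
Step 1: prey: 30+15-6=39; pred: 11+6-4=13
Step 2: prey: 39+19-10=48; pred: 13+10-5=18
Step 3: prey: 48+24-17=55; pred: 18+17-7=28
Step 4: prey: 55+27-30=52; pred: 28+30-11=47
Step 5: prey: 52+26-48=30; pred: 47+48-18=77
Step 6: prey: 30+15-46=0; pred: 77+46-30=93
Step 7: prey: 0+0-0=0; pred: 93+0-37=56
Step 8: prey: 0+0-0=0; pred: 56+0-22=34
Step 9: prey: 0+0-0=0; pred: 34+0-13=21
Step 10: prey: 0+0-0=0; pred: 21+0-8=13
Step 11: prey: 0+0-0=0; pred: 13+0-5=8
Step 12: prey: 0+0-0=0; pred: 8+0-3=5
Max prey = 55 at step 3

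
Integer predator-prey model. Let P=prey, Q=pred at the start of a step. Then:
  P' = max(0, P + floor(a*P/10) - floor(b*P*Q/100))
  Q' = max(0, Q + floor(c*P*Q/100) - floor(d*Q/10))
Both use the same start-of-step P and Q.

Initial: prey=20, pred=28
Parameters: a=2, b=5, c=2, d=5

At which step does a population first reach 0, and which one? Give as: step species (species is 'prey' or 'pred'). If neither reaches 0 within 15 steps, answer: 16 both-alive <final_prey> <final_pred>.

Answer: 1 prey

Derivation:
Step 1: prey: 20+4-28=0; pred: 28+11-14=25
First extinction: prey at step 1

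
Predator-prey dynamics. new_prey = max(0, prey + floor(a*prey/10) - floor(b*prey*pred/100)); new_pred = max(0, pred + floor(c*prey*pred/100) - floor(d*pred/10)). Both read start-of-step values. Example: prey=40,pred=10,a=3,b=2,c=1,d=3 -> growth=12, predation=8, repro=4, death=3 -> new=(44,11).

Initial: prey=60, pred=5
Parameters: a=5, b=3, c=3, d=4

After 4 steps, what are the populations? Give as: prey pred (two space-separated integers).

Step 1: prey: 60+30-9=81; pred: 5+9-2=12
Step 2: prey: 81+40-29=92; pred: 12+29-4=37
Step 3: prey: 92+46-102=36; pred: 37+102-14=125
Step 4: prey: 36+18-135=0; pred: 125+135-50=210

Answer: 0 210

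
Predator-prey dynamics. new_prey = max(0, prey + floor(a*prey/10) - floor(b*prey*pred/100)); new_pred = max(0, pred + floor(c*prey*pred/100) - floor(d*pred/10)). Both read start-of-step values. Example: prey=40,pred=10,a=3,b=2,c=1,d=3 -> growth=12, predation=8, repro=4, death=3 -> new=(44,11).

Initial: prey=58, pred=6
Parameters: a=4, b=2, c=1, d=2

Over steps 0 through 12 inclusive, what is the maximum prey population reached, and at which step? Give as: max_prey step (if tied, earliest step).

Answer: 106 3

Derivation:
Step 1: prey: 58+23-6=75; pred: 6+3-1=8
Step 2: prey: 75+30-12=93; pred: 8+6-1=13
Step 3: prey: 93+37-24=106; pred: 13+12-2=23
Step 4: prey: 106+42-48=100; pred: 23+24-4=43
Step 5: prey: 100+40-86=54; pred: 43+43-8=78
Step 6: prey: 54+21-84=0; pred: 78+42-15=105
Step 7: prey: 0+0-0=0; pred: 105+0-21=84
Step 8: prey: 0+0-0=0; pred: 84+0-16=68
Step 9: prey: 0+0-0=0; pred: 68+0-13=55
Step 10: prey: 0+0-0=0; pred: 55+0-11=44
Step 11: prey: 0+0-0=0; pred: 44+0-8=36
Step 12: prey: 0+0-0=0; pred: 36+0-7=29
Max prey = 106 at step 3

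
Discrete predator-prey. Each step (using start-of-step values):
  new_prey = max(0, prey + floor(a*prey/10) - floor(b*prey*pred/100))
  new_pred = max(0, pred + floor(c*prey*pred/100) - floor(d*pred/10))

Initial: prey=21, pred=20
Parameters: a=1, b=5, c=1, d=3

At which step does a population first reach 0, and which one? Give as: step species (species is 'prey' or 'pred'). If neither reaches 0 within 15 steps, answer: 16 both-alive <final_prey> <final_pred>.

Step 1: prey: 21+2-21=2; pred: 20+4-6=18
Step 2: prey: 2+0-1=1; pred: 18+0-5=13
Step 3: prey: 1+0-0=1; pred: 13+0-3=10
Step 4: prey: 1+0-0=1; pred: 10+0-3=7
Step 5: prey: 1+0-0=1; pred: 7+0-2=5
Step 6: prey: 1+0-0=1; pred: 5+0-1=4
Step 7: prey: 1+0-0=1; pred: 4+0-1=3
Step 8: prey: 1+0-0=1; pred: 3+0-0=3
Steps 9-15: state stable at prey=1, pred=3 (no change)
No extinction within 15 steps

Answer: 16 both-alive 1 3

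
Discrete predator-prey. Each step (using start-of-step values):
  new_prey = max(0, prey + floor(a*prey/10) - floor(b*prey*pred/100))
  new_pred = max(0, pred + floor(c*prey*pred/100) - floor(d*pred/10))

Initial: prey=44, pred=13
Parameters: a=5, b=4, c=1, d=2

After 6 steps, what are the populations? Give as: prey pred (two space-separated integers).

Answer: 5 21

Derivation:
Step 1: prey: 44+22-22=44; pred: 13+5-2=16
Step 2: prey: 44+22-28=38; pred: 16+7-3=20
Step 3: prey: 38+19-30=27; pred: 20+7-4=23
Step 4: prey: 27+13-24=16; pred: 23+6-4=25
Step 5: prey: 16+8-16=8; pred: 25+4-5=24
Step 6: prey: 8+4-7=5; pred: 24+1-4=21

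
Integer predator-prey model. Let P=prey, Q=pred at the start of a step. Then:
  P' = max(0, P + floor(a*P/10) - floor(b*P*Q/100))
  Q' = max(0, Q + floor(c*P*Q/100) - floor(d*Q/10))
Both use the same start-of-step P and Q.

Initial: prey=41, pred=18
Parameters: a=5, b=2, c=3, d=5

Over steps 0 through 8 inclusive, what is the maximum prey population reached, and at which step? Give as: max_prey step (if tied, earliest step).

Step 1: prey: 41+20-14=47; pred: 18+22-9=31
Step 2: prey: 47+23-29=41; pred: 31+43-15=59
Step 3: prey: 41+20-48=13; pred: 59+72-29=102
Step 4: prey: 13+6-26=0; pred: 102+39-51=90
Step 5: prey: 0+0-0=0; pred: 90+0-45=45
Step 6: prey: 0+0-0=0; pred: 45+0-22=23
Step 7: prey: 0+0-0=0; pred: 23+0-11=12
Step 8: prey: 0+0-0=0; pred: 12+0-6=6
Max prey = 47 at step 1

Answer: 47 1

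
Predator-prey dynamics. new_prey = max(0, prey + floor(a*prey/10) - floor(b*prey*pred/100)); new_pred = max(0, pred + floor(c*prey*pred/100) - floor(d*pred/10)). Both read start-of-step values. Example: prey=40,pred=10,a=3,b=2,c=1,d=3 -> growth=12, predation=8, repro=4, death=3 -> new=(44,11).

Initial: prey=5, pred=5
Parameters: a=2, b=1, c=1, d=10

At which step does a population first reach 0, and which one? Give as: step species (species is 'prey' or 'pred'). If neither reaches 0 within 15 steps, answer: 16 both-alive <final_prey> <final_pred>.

Answer: 1 pred

Derivation:
Step 1: prey: 5+1-0=6; pred: 5+0-5=0
First extinction: pred at step 1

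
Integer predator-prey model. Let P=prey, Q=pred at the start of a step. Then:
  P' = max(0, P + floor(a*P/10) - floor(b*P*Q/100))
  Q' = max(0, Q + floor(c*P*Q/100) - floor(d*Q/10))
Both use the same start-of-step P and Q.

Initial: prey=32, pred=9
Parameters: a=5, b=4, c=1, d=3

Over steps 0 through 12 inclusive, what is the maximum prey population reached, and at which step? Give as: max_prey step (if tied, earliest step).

Step 1: prey: 32+16-11=37; pred: 9+2-2=9
Step 2: prey: 37+18-13=42; pred: 9+3-2=10
Step 3: prey: 42+21-16=47; pred: 10+4-3=11
Step 4: prey: 47+23-20=50; pred: 11+5-3=13
Step 5: prey: 50+25-26=49; pred: 13+6-3=16
Step 6: prey: 49+24-31=42; pred: 16+7-4=19
Step 7: prey: 42+21-31=32; pred: 19+7-5=21
Step 8: prey: 32+16-26=22; pred: 21+6-6=21
Step 9: prey: 22+11-18=15; pred: 21+4-6=19
Step 10: prey: 15+7-11=11; pred: 19+2-5=16
Step 11: prey: 11+5-7=9; pred: 16+1-4=13
Step 12: prey: 9+4-4=9; pred: 13+1-3=11
Max prey = 50 at step 4

Answer: 50 4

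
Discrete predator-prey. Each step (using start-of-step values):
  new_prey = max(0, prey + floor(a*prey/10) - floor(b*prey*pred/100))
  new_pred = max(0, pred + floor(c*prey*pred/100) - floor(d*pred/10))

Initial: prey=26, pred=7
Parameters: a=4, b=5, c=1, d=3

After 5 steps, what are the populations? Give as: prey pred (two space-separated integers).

Answer: 39 7

Derivation:
Step 1: prey: 26+10-9=27; pred: 7+1-2=6
Step 2: prey: 27+10-8=29; pred: 6+1-1=6
Step 3: prey: 29+11-8=32; pred: 6+1-1=6
Step 4: prey: 32+12-9=35; pred: 6+1-1=6
Step 5: prey: 35+14-10=39; pred: 6+2-1=7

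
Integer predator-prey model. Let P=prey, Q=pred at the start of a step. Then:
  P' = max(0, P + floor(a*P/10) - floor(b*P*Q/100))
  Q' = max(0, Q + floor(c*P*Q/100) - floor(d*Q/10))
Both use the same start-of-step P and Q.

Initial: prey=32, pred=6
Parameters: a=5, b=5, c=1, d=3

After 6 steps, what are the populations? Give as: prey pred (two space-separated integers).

Step 1: prey: 32+16-9=39; pred: 6+1-1=6
Step 2: prey: 39+19-11=47; pred: 6+2-1=7
Step 3: prey: 47+23-16=54; pred: 7+3-2=8
Step 4: prey: 54+27-21=60; pred: 8+4-2=10
Step 5: prey: 60+30-30=60; pred: 10+6-3=13
Step 6: prey: 60+30-39=51; pred: 13+7-3=17

Answer: 51 17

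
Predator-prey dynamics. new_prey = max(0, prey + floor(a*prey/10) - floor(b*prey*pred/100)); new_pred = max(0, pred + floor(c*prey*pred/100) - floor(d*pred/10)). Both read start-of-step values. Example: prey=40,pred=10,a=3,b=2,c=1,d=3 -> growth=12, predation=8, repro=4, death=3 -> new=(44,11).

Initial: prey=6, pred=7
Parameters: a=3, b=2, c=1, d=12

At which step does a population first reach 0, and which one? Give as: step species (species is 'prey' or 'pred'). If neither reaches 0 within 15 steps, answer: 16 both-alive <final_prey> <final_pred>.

Step 1: prey: 6+1-0=7; pred: 7+0-8=0
First extinction: pred at step 1

Answer: 1 pred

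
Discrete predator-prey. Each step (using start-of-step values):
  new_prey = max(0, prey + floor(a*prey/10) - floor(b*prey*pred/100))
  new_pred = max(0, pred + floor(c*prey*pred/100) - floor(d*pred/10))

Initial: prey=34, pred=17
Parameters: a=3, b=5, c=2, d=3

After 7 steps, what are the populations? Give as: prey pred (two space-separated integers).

Answer: 0 5

Derivation:
Step 1: prey: 34+10-28=16; pred: 17+11-5=23
Step 2: prey: 16+4-18=2; pred: 23+7-6=24
Step 3: prey: 2+0-2=0; pred: 24+0-7=17
Step 4: prey: 0+0-0=0; pred: 17+0-5=12
Step 5: prey: 0+0-0=0; pred: 12+0-3=9
Step 6: prey: 0+0-0=0; pred: 9+0-2=7
Step 7: prey: 0+0-0=0; pred: 7+0-2=5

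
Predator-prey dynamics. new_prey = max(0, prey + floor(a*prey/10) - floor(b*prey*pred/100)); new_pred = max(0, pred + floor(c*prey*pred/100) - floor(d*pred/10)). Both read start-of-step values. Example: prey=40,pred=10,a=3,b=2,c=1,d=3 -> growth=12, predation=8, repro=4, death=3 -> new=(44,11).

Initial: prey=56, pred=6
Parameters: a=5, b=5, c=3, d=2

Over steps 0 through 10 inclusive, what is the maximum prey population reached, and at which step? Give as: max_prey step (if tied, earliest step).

Answer: 68 1

Derivation:
Step 1: prey: 56+28-16=68; pred: 6+10-1=15
Step 2: prey: 68+34-51=51; pred: 15+30-3=42
Step 3: prey: 51+25-107=0; pred: 42+64-8=98
Step 4: prey: 0+0-0=0; pred: 98+0-19=79
Step 5: prey: 0+0-0=0; pred: 79+0-15=64
Step 6: prey: 0+0-0=0; pred: 64+0-12=52
Step 7: prey: 0+0-0=0; pred: 52+0-10=42
Step 8: prey: 0+0-0=0; pred: 42+0-8=34
Step 9: prey: 0+0-0=0; pred: 34+0-6=28
Step 10: prey: 0+0-0=0; pred: 28+0-5=23
Max prey = 68 at step 1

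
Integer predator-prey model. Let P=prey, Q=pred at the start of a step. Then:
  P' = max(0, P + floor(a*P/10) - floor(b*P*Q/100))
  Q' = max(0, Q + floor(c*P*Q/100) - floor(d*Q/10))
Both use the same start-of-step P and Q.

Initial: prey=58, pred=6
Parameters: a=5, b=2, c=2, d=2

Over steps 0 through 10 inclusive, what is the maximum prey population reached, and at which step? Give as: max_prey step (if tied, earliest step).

Answer: 104 2

Derivation:
Step 1: prey: 58+29-6=81; pred: 6+6-1=11
Step 2: prey: 81+40-17=104; pred: 11+17-2=26
Step 3: prey: 104+52-54=102; pred: 26+54-5=75
Step 4: prey: 102+51-153=0; pred: 75+153-15=213
Step 5: prey: 0+0-0=0; pred: 213+0-42=171
Step 6: prey: 0+0-0=0; pred: 171+0-34=137
Step 7: prey: 0+0-0=0; pred: 137+0-27=110
Step 8: prey: 0+0-0=0; pred: 110+0-22=88
Step 9: prey: 0+0-0=0; pred: 88+0-17=71
Step 10: prey: 0+0-0=0; pred: 71+0-14=57
Max prey = 104 at step 2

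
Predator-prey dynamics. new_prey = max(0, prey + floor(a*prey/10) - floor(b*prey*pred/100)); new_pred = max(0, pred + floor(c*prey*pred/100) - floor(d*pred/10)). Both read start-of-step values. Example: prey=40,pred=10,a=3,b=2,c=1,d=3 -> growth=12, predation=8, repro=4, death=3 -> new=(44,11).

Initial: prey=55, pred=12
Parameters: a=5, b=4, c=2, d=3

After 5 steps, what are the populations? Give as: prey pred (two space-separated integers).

Answer: 0 28

Derivation:
Step 1: prey: 55+27-26=56; pred: 12+13-3=22
Step 2: prey: 56+28-49=35; pred: 22+24-6=40
Step 3: prey: 35+17-56=0; pred: 40+28-12=56
Step 4: prey: 0+0-0=0; pred: 56+0-16=40
Step 5: prey: 0+0-0=0; pred: 40+0-12=28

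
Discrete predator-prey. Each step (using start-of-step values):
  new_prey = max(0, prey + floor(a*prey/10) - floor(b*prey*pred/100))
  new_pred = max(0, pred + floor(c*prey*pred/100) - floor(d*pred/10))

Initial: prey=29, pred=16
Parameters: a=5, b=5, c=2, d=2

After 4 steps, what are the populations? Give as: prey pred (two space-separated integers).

Answer: 1 21

Derivation:
Step 1: prey: 29+14-23=20; pred: 16+9-3=22
Step 2: prey: 20+10-22=8; pred: 22+8-4=26
Step 3: prey: 8+4-10=2; pred: 26+4-5=25
Step 4: prey: 2+1-2=1; pred: 25+1-5=21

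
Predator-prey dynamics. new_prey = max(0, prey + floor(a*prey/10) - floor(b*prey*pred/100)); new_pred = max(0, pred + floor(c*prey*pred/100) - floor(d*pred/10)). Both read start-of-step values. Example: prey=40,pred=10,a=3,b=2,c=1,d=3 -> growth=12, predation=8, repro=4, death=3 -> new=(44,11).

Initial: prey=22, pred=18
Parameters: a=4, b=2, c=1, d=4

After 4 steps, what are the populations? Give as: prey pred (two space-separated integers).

Answer: 36 10

Derivation:
Step 1: prey: 22+8-7=23; pred: 18+3-7=14
Step 2: prey: 23+9-6=26; pred: 14+3-5=12
Step 3: prey: 26+10-6=30; pred: 12+3-4=11
Step 4: prey: 30+12-6=36; pred: 11+3-4=10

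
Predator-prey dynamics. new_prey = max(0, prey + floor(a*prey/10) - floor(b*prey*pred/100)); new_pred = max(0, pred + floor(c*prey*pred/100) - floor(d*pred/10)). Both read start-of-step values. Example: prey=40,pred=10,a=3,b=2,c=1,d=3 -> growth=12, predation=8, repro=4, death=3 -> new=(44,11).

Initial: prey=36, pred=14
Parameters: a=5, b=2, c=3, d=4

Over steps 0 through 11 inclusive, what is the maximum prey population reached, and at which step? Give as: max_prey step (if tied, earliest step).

Answer: 45 2

Derivation:
Step 1: prey: 36+18-10=44; pred: 14+15-5=24
Step 2: prey: 44+22-21=45; pred: 24+31-9=46
Step 3: prey: 45+22-41=26; pred: 46+62-18=90
Step 4: prey: 26+13-46=0; pred: 90+70-36=124
Step 5: prey: 0+0-0=0; pred: 124+0-49=75
Step 6: prey: 0+0-0=0; pred: 75+0-30=45
Step 7: prey: 0+0-0=0; pred: 45+0-18=27
Step 8: prey: 0+0-0=0; pred: 27+0-10=17
Step 9: prey: 0+0-0=0; pred: 17+0-6=11
Step 10: prey: 0+0-0=0; pred: 11+0-4=7
Step 11: prey: 0+0-0=0; pred: 7+0-2=5
Max prey = 45 at step 2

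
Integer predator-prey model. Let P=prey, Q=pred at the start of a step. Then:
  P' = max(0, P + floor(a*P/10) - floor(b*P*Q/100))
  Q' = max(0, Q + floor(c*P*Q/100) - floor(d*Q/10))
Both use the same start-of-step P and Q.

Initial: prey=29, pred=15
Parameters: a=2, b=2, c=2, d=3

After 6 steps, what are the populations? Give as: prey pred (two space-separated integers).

Answer: 6 20

Derivation:
Step 1: prey: 29+5-8=26; pred: 15+8-4=19
Step 2: prey: 26+5-9=22; pred: 19+9-5=23
Step 3: prey: 22+4-10=16; pred: 23+10-6=27
Step 4: prey: 16+3-8=11; pred: 27+8-8=27
Step 5: prey: 11+2-5=8; pred: 27+5-8=24
Step 6: prey: 8+1-3=6; pred: 24+3-7=20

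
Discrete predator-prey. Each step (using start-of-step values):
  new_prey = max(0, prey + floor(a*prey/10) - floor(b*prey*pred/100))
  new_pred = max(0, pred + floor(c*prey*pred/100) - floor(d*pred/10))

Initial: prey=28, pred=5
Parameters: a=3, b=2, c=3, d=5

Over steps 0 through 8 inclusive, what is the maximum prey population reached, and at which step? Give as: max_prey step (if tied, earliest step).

Answer: 44 3

Derivation:
Step 1: prey: 28+8-2=34; pred: 5+4-2=7
Step 2: prey: 34+10-4=40; pred: 7+7-3=11
Step 3: prey: 40+12-8=44; pred: 11+13-5=19
Step 4: prey: 44+13-16=41; pred: 19+25-9=35
Step 5: prey: 41+12-28=25; pred: 35+43-17=61
Step 6: prey: 25+7-30=2; pred: 61+45-30=76
Step 7: prey: 2+0-3=0; pred: 76+4-38=42
Step 8: prey: 0+0-0=0; pred: 42+0-21=21
Max prey = 44 at step 3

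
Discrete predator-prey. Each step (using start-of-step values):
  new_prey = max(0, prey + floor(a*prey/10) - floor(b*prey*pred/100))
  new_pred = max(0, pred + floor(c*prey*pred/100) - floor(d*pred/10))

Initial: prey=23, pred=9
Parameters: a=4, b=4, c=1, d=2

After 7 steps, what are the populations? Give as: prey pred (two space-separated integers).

Step 1: prey: 23+9-8=24; pred: 9+2-1=10
Step 2: prey: 24+9-9=24; pred: 10+2-2=10
Step 3: prey: 24+9-9=24; pred: 10+2-2=10
Step 4: prey: 24+9-9=24; pred: 10+2-2=10
Step 5: prey: 24+9-9=24; pred: 10+2-2=10
Step 6: prey: 24+9-9=24; pred: 10+2-2=10
Step 7: prey: 24+9-9=24; pred: 10+2-2=10

Answer: 24 10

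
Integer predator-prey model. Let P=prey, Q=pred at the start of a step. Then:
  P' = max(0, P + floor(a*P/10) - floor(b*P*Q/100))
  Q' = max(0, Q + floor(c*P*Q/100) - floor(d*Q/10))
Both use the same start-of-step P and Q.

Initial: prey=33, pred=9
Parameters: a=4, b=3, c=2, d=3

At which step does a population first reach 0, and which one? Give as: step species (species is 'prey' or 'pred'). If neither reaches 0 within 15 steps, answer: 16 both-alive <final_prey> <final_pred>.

Answer: 16 both-alive 1 3

Derivation:
Step 1: prey: 33+13-8=38; pred: 9+5-2=12
Step 2: prey: 38+15-13=40; pred: 12+9-3=18
Step 3: prey: 40+16-21=35; pred: 18+14-5=27
Step 4: prey: 35+14-28=21; pred: 27+18-8=37
Step 5: prey: 21+8-23=6; pred: 37+15-11=41
Step 6: prey: 6+2-7=1; pred: 41+4-12=33
Step 7: prey: 1+0-0=1; pred: 33+0-9=24
Step 8: prey: 1+0-0=1; pred: 24+0-7=17
Step 9: prey: 1+0-0=1; pred: 17+0-5=12
Step 10: prey: 1+0-0=1; pred: 12+0-3=9
Step 11: prey: 1+0-0=1; pred: 9+0-2=7
Step 12: prey: 1+0-0=1; pred: 7+0-2=5
Step 13: prey: 1+0-0=1; pred: 5+0-1=4
Step 14: prey: 1+0-0=1; pred: 4+0-1=3
Step 15: prey: 1+0-0=1; pred: 3+0-0=3
No extinction within 15 steps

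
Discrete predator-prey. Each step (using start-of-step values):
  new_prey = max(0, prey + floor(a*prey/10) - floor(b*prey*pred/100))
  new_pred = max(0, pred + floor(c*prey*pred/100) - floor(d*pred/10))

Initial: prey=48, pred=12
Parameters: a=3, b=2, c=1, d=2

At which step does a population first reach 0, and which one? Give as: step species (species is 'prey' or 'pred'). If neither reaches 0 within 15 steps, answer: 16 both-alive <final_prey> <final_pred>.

Step 1: prey: 48+14-11=51; pred: 12+5-2=15
Step 2: prey: 51+15-15=51; pred: 15+7-3=19
Step 3: prey: 51+15-19=47; pred: 19+9-3=25
Step 4: prey: 47+14-23=38; pred: 25+11-5=31
Step 5: prey: 38+11-23=26; pred: 31+11-6=36
Step 6: prey: 26+7-18=15; pred: 36+9-7=38
Step 7: prey: 15+4-11=8; pred: 38+5-7=36
Step 8: prey: 8+2-5=5; pred: 36+2-7=31
Step 9: prey: 5+1-3=3; pred: 31+1-6=26
Step 10: prey: 3+0-1=2; pred: 26+0-5=21
Step 11: prey: 2+0-0=2; pred: 21+0-4=17
Step 12: prey: 2+0-0=2; pred: 17+0-3=14
Step 13: prey: 2+0-0=2; pred: 14+0-2=12
Step 14: prey: 2+0-0=2; pred: 12+0-2=10
Step 15: prey: 2+0-0=2; pred: 10+0-2=8
No extinction within 15 steps

Answer: 16 both-alive 2 8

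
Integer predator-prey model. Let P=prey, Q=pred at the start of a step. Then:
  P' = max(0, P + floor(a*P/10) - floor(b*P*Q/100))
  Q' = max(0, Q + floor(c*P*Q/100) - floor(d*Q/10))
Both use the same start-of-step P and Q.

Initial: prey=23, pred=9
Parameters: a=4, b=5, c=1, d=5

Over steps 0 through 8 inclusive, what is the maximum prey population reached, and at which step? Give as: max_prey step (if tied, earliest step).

Answer: 95 8

Derivation:
Step 1: prey: 23+9-10=22; pred: 9+2-4=7
Step 2: prey: 22+8-7=23; pred: 7+1-3=5
Step 3: prey: 23+9-5=27; pred: 5+1-2=4
Step 4: prey: 27+10-5=32; pred: 4+1-2=3
Step 5: prey: 32+12-4=40; pred: 3+0-1=2
Step 6: prey: 40+16-4=52; pred: 2+0-1=1
Step 7: prey: 52+20-2=70; pred: 1+0-0=1
Step 8: prey: 70+28-3=95; pred: 1+0-0=1
Max prey = 95 at step 8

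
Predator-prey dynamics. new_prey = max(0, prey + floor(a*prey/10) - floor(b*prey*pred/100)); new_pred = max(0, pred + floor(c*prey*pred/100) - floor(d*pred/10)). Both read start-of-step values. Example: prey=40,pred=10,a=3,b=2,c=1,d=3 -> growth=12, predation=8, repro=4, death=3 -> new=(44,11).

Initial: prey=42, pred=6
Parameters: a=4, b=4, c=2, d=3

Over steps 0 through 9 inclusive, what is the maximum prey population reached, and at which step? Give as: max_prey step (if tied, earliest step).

Answer: 48 1

Derivation:
Step 1: prey: 42+16-10=48; pred: 6+5-1=10
Step 2: prey: 48+19-19=48; pred: 10+9-3=16
Step 3: prey: 48+19-30=37; pred: 16+15-4=27
Step 4: prey: 37+14-39=12; pred: 27+19-8=38
Step 5: prey: 12+4-18=0; pred: 38+9-11=36
Step 6: prey: 0+0-0=0; pred: 36+0-10=26
Step 7: prey: 0+0-0=0; pred: 26+0-7=19
Step 8: prey: 0+0-0=0; pred: 19+0-5=14
Step 9: prey: 0+0-0=0; pred: 14+0-4=10
Max prey = 48 at step 1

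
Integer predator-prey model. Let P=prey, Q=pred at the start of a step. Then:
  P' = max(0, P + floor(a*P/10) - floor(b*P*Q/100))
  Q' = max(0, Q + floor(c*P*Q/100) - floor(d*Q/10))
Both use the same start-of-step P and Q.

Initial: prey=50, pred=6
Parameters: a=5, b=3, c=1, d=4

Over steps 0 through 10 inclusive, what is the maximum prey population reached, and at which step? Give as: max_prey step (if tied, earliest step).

Answer: 118 4

Derivation:
Step 1: prey: 50+25-9=66; pred: 6+3-2=7
Step 2: prey: 66+33-13=86; pred: 7+4-2=9
Step 3: prey: 86+43-23=106; pred: 9+7-3=13
Step 4: prey: 106+53-41=118; pred: 13+13-5=21
Step 5: prey: 118+59-74=103; pred: 21+24-8=37
Step 6: prey: 103+51-114=40; pred: 37+38-14=61
Step 7: prey: 40+20-73=0; pred: 61+24-24=61
Step 8: prey: 0+0-0=0; pred: 61+0-24=37
Step 9: prey: 0+0-0=0; pred: 37+0-14=23
Step 10: prey: 0+0-0=0; pred: 23+0-9=14
Max prey = 118 at step 4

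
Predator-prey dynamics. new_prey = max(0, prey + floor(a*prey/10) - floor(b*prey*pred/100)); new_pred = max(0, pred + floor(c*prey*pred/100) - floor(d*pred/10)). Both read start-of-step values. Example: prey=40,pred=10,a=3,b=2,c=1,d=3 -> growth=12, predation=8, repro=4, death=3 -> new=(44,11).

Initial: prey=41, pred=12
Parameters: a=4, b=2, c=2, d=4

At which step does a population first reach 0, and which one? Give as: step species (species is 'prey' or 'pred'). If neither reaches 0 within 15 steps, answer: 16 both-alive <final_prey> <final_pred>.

Answer: 6 prey

Derivation:
Step 1: prey: 41+16-9=48; pred: 12+9-4=17
Step 2: prey: 48+19-16=51; pred: 17+16-6=27
Step 3: prey: 51+20-27=44; pred: 27+27-10=44
Step 4: prey: 44+17-38=23; pred: 44+38-17=65
Step 5: prey: 23+9-29=3; pred: 65+29-26=68
Step 6: prey: 3+1-4=0; pred: 68+4-27=45
First extinction: prey at step 6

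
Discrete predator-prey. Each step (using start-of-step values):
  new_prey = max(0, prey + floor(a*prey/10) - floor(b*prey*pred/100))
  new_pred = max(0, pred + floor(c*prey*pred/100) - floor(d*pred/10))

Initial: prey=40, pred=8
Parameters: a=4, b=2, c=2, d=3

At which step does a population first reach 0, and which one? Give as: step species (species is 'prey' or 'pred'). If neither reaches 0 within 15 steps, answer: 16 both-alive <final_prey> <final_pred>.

Answer: 5 prey

Derivation:
Step 1: prey: 40+16-6=50; pred: 8+6-2=12
Step 2: prey: 50+20-12=58; pred: 12+12-3=21
Step 3: prey: 58+23-24=57; pred: 21+24-6=39
Step 4: prey: 57+22-44=35; pred: 39+44-11=72
Step 5: prey: 35+14-50=0; pred: 72+50-21=101
First extinction: prey at step 5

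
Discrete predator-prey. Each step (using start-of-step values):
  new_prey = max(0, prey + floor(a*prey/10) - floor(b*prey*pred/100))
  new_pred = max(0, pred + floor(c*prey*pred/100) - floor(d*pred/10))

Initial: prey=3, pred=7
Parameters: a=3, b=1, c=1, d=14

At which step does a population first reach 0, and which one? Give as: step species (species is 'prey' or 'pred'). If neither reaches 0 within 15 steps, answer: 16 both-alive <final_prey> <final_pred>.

Answer: 1 pred

Derivation:
Step 1: prey: 3+0-0=3; pred: 7+0-9=0
First extinction: pred at step 1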